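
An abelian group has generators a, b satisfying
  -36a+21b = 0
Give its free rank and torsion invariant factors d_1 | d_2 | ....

Answer: M ≅ ℤ^1 ⊕ ℤ/3

Derivation:
rank_ℚ(R)=1; free=2−1=1
SNF(R) diag = [3] → torsion [3]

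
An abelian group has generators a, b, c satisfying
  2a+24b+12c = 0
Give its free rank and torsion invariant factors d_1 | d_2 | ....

rank_ℚ(R)=1; free=3−1=2
SNF(R) diag = [2] → torsion [2]

Answer: M ≅ ℤ^2 ⊕ ℤ/2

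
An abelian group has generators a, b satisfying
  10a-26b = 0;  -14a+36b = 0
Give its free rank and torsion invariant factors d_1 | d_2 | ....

rank_ℚ(R)=2; free=2−2=0
SNF(R) diag = [2, 2] → torsion [2, 2]

Answer: M ≅ ℤ/2 ⊕ ℤ/2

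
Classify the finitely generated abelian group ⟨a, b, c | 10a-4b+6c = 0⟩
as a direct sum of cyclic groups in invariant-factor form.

Answer: M ≅ ℤ^2 ⊕ ℤ/2

Derivation:
rank_ℚ(R)=1; free=3−1=2
SNF(R) diag = [2] → torsion [2]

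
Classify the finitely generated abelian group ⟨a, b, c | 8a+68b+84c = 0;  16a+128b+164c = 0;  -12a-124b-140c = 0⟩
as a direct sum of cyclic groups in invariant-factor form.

rank_ℚ(R)=3; free=3−3=0
SNF(R) diag = [4, 4, 12] → torsion [4, 4, 12]

Answer: M ≅ ℤ/4 ⊕ ℤ/4 ⊕ ℤ/12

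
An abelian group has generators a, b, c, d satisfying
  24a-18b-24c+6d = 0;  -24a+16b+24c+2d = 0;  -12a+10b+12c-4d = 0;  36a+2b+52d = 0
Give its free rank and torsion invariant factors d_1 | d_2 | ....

rank_ℚ(R)=4; free=4−4=0
SNF(R) diag = [2, 6, 12, 36] → torsion [2, 6, 12, 36]

Answer: M ≅ ℤ/2 ⊕ ℤ/6 ⊕ ℤ/12 ⊕ ℤ/36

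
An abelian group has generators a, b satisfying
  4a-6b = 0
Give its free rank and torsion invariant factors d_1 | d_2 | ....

rank_ℚ(R)=1; free=2−1=1
SNF(R) diag = [2] → torsion [2]

Answer: M ≅ ℤ^1 ⊕ ℤ/2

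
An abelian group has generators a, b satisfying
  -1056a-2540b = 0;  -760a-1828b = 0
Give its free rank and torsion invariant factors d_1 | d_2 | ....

rank_ℚ(R)=2; free=2−2=0
SNF(R) diag = [4, 8] → torsion [4, 8]

Answer: M ≅ ℤ/4 ⊕ ℤ/8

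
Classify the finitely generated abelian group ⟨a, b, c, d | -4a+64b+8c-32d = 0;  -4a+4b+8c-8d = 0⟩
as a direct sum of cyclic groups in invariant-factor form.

Answer: M ≅ ℤ^2 ⊕ ℤ/4 ⊕ ℤ/12

Derivation:
rank_ℚ(R)=2; free=4−2=2
SNF(R) diag = [4, 12] → torsion [4, 12]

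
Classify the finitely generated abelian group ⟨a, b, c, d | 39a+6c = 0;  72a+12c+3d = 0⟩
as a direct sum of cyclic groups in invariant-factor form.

Answer: M ≅ ℤ^2 ⊕ ℤ/3 ⊕ ℤ/3

Derivation:
rank_ℚ(R)=2; free=4−2=2
SNF(R) diag = [3, 3] → torsion [3, 3]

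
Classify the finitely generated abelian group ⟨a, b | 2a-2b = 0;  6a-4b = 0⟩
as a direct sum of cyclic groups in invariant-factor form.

Answer: M ≅ ℤ/2 ⊕ ℤ/2

Derivation:
rank_ℚ(R)=2; free=2−2=0
SNF(R) diag = [2, 2] → torsion [2, 2]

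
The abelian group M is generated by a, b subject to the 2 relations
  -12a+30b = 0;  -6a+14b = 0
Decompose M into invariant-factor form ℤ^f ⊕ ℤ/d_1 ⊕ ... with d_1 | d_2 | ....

rank_ℚ(R)=2; free=2−2=0
SNF(R) diag = [2, 6] → torsion [2, 6]

Answer: M ≅ ℤ/2 ⊕ ℤ/6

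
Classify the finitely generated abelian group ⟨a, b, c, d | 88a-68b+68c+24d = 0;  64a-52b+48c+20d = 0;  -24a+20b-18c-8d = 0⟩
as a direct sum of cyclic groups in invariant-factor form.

rank_ℚ(R)=3; free=4−3=1
SNF(R) diag = [2, 4, 4] → torsion [2, 4, 4]

Answer: M ≅ ℤ^1 ⊕ ℤ/2 ⊕ ℤ/4 ⊕ ℤ/4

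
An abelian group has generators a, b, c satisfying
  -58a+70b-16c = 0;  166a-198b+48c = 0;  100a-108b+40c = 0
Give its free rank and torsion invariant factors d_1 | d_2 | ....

rank_ℚ(R)=3; free=3−3=0
SNF(R) diag = [2, 4, 8] → torsion [2, 4, 8]

Answer: M ≅ ℤ/2 ⊕ ℤ/4 ⊕ ℤ/8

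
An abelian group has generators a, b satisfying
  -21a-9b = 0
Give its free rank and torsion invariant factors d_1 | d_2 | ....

rank_ℚ(R)=1; free=2−1=1
SNF(R) diag = [3] → torsion [3]

Answer: M ≅ ℤ^1 ⊕ ℤ/3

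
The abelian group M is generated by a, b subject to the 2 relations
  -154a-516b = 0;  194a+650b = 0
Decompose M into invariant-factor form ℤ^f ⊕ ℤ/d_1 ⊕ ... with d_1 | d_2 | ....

Answer: M ≅ ℤ/2 ⊕ ℤ/2

Derivation:
rank_ℚ(R)=2; free=2−2=0
SNF(R) diag = [2, 2] → torsion [2, 2]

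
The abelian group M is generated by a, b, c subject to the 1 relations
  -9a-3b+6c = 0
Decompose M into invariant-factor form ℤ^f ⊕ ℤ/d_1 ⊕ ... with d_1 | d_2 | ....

Answer: M ≅ ℤ^2 ⊕ ℤ/3

Derivation:
rank_ℚ(R)=1; free=3−1=2
SNF(R) diag = [3] → torsion [3]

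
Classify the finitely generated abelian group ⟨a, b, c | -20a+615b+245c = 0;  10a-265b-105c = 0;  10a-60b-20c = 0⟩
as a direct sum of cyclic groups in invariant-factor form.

Answer: M ≅ ℤ/5 ⊕ ℤ/10 ⊕ ℤ/10

Derivation:
rank_ℚ(R)=3; free=3−3=0
SNF(R) diag = [5, 10, 10] → torsion [5, 10, 10]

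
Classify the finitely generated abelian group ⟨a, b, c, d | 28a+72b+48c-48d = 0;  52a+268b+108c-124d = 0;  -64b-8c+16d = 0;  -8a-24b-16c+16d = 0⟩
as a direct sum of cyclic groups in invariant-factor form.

rank_ℚ(R)=4; free=4−4=0
SNF(R) diag = [4, 4, 8, 8] → torsion [4, 4, 8, 8]

Answer: M ≅ ℤ/4 ⊕ ℤ/4 ⊕ ℤ/8 ⊕ ℤ/8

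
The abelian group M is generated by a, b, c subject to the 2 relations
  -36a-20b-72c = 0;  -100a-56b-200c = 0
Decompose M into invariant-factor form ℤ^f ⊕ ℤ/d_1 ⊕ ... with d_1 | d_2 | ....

Answer: M ≅ ℤ^1 ⊕ ℤ/4 ⊕ ℤ/4

Derivation:
rank_ℚ(R)=2; free=3−2=1
SNF(R) diag = [4, 4] → torsion [4, 4]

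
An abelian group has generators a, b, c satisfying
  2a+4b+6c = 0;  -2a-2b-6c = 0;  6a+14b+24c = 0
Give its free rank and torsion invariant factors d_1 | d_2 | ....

rank_ℚ(R)=3; free=3−3=0
SNF(R) diag = [2, 2, 6] → torsion [2, 2, 6]

Answer: M ≅ ℤ/2 ⊕ ℤ/2 ⊕ ℤ/6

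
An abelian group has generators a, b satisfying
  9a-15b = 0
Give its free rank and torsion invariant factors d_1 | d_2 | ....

rank_ℚ(R)=1; free=2−1=1
SNF(R) diag = [3] → torsion [3]

Answer: M ≅ ℤ^1 ⊕ ℤ/3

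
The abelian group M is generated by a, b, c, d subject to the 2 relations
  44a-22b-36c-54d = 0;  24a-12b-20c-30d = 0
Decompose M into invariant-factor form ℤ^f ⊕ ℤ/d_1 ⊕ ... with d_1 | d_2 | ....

Answer: M ≅ ℤ^2 ⊕ ℤ/2 ⊕ ℤ/2

Derivation:
rank_ℚ(R)=2; free=4−2=2
SNF(R) diag = [2, 2] → torsion [2, 2]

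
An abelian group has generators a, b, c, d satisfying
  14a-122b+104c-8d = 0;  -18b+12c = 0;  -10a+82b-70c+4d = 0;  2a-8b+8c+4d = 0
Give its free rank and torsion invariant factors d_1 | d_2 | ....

Answer: M ≅ ℤ/2 ⊕ ℤ/6 ⊕ ℤ/6 ⊕ ℤ/12

Derivation:
rank_ℚ(R)=4; free=4−4=0
SNF(R) diag = [2, 6, 6, 12] → torsion [2, 6, 6, 12]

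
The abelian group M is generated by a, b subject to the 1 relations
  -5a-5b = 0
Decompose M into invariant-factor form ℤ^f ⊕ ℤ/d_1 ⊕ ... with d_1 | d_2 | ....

Answer: M ≅ ℤ^1 ⊕ ℤ/5

Derivation:
rank_ℚ(R)=1; free=2−1=1
SNF(R) diag = [5] → torsion [5]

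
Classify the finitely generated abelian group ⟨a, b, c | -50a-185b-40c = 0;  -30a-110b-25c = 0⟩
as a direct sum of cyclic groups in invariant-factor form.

rank_ℚ(R)=2; free=3−2=1
SNF(R) diag = [5, 5] → torsion [5, 5]

Answer: M ≅ ℤ^1 ⊕ ℤ/5 ⊕ ℤ/5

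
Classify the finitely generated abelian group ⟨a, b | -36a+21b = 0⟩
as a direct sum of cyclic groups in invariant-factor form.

rank_ℚ(R)=1; free=2−1=1
SNF(R) diag = [3] → torsion [3]

Answer: M ≅ ℤ^1 ⊕ ℤ/3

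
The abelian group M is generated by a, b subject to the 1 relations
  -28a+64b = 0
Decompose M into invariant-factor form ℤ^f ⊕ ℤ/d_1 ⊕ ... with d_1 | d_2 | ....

Answer: M ≅ ℤ^1 ⊕ ℤ/4

Derivation:
rank_ℚ(R)=1; free=2−1=1
SNF(R) diag = [4] → torsion [4]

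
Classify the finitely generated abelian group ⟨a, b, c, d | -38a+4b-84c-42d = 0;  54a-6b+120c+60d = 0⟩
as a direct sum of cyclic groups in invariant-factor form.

rank_ℚ(R)=2; free=4−2=2
SNF(R) diag = [2, 6] → torsion [2, 6]

Answer: M ≅ ℤ^2 ⊕ ℤ/2 ⊕ ℤ/6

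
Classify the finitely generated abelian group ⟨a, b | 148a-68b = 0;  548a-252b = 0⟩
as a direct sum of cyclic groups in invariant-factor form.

rank_ℚ(R)=2; free=2−2=0
SNF(R) diag = [4, 8] → torsion [4, 8]

Answer: M ≅ ℤ/4 ⊕ ℤ/8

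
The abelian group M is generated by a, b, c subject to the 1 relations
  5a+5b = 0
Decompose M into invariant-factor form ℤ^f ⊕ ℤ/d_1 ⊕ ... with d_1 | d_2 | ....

rank_ℚ(R)=1; free=3−1=2
SNF(R) diag = [5] → torsion [5]

Answer: M ≅ ℤ^2 ⊕ ℤ/5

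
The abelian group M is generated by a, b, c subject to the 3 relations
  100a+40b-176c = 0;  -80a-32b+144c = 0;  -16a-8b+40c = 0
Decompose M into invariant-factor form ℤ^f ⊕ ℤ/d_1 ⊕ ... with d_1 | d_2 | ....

Answer: M ≅ ℤ/4 ⊕ ℤ/8 ⊕ ℤ/16

Derivation:
rank_ℚ(R)=3; free=3−3=0
SNF(R) diag = [4, 8, 16] → torsion [4, 8, 16]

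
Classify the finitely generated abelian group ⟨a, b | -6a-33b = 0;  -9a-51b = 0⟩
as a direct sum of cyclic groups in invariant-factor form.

rank_ℚ(R)=2; free=2−2=0
SNF(R) diag = [3, 3] → torsion [3, 3]

Answer: M ≅ ℤ/3 ⊕ ℤ/3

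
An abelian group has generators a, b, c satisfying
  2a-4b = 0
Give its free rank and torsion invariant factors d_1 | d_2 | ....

Answer: M ≅ ℤ^2 ⊕ ℤ/2

Derivation:
rank_ℚ(R)=1; free=3−1=2
SNF(R) diag = [2] → torsion [2]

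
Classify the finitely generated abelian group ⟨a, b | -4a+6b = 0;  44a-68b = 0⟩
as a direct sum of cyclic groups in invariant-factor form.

Answer: M ≅ ℤ/2 ⊕ ℤ/4

Derivation:
rank_ℚ(R)=2; free=2−2=0
SNF(R) diag = [2, 4] → torsion [2, 4]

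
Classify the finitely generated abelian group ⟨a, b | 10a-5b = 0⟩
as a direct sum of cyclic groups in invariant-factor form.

Answer: M ≅ ℤ^1 ⊕ ℤ/5

Derivation:
rank_ℚ(R)=1; free=2−1=1
SNF(R) diag = [5] → torsion [5]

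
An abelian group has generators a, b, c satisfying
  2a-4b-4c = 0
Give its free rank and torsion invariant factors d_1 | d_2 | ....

rank_ℚ(R)=1; free=3−1=2
SNF(R) diag = [2] → torsion [2]

Answer: M ≅ ℤ^2 ⊕ ℤ/2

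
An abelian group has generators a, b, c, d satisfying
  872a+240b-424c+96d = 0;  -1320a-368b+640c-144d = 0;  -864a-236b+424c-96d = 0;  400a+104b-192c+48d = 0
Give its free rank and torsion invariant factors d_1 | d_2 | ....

rank_ℚ(R)=4; free=4−4=0
SNF(R) diag = [4, 8, 24, 48] → torsion [4, 8, 24, 48]

Answer: M ≅ ℤ/4 ⊕ ℤ/8 ⊕ ℤ/24 ⊕ ℤ/48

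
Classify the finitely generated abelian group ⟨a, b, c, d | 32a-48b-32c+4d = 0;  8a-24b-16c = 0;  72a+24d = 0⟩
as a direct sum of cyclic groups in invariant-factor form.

Answer: M ≅ ℤ^1 ⊕ ℤ/4 ⊕ ℤ/8 ⊕ ℤ/24

Derivation:
rank_ℚ(R)=3; free=4−3=1
SNF(R) diag = [4, 8, 24] → torsion [4, 8, 24]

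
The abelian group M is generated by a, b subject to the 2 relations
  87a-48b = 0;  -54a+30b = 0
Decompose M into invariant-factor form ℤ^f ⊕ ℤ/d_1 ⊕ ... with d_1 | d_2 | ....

rank_ℚ(R)=2; free=2−2=0
SNF(R) diag = [3, 6] → torsion [3, 6]

Answer: M ≅ ℤ/3 ⊕ ℤ/6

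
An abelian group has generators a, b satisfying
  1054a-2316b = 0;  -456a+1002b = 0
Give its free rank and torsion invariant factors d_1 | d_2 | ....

Answer: M ≅ ℤ/2 ⊕ ℤ/6

Derivation:
rank_ℚ(R)=2; free=2−2=0
SNF(R) diag = [2, 6] → torsion [2, 6]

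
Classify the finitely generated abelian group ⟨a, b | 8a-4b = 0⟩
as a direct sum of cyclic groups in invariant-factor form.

rank_ℚ(R)=1; free=2−1=1
SNF(R) diag = [4] → torsion [4]

Answer: M ≅ ℤ^1 ⊕ ℤ/4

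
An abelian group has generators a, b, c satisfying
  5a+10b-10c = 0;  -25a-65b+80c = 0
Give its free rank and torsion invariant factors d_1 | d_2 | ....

rank_ℚ(R)=2; free=3−2=1
SNF(R) diag = [5, 15] → torsion [5, 15]

Answer: M ≅ ℤ^1 ⊕ ℤ/5 ⊕ ℤ/15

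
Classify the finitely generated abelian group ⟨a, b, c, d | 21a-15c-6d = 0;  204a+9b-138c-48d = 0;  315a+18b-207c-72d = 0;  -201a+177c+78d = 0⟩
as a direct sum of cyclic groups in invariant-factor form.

Answer: M ≅ ℤ/3 ⊕ ℤ/9 ⊕ ℤ/18 ⊕ ℤ/54

Derivation:
rank_ℚ(R)=4; free=4−4=0
SNF(R) diag = [3, 9, 18, 54] → torsion [3, 9, 18, 54]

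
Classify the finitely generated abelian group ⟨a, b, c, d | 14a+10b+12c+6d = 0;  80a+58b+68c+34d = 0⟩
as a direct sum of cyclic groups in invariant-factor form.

rank_ℚ(R)=2; free=4−2=2
SNF(R) diag = [2, 2] → torsion [2, 2]

Answer: M ≅ ℤ^2 ⊕ ℤ/2 ⊕ ℤ/2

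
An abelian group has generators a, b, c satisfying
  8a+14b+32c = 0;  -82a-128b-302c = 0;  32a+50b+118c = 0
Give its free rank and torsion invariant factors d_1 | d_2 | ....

rank_ℚ(R)=3; free=3−3=0
SNF(R) diag = [2, 2, 2] → torsion [2, 2, 2]

Answer: M ≅ ℤ/2 ⊕ ℤ/2 ⊕ ℤ/2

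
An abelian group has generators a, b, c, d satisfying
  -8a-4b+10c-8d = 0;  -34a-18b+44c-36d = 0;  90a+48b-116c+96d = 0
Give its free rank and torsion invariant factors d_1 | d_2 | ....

Answer: M ≅ ℤ^1 ⊕ ℤ/2 ⊕ ℤ/2 ⊕ ℤ/2

Derivation:
rank_ℚ(R)=3; free=4−3=1
SNF(R) diag = [2, 2, 2] → torsion [2, 2, 2]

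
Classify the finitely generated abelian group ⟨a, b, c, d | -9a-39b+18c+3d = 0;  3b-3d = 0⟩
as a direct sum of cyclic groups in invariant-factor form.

Answer: M ≅ ℤ^2 ⊕ ℤ/3 ⊕ ℤ/9

Derivation:
rank_ℚ(R)=2; free=4−2=2
SNF(R) diag = [3, 9] → torsion [3, 9]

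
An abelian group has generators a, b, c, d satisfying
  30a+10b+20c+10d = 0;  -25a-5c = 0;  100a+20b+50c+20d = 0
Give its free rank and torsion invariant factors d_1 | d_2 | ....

rank_ℚ(R)=3; free=4−3=1
SNF(R) diag = [5, 10, 10] → torsion [5, 10, 10]

Answer: M ≅ ℤ^1 ⊕ ℤ/5 ⊕ ℤ/10 ⊕ ℤ/10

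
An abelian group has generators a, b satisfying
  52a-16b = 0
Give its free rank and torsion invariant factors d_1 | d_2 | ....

rank_ℚ(R)=1; free=2−1=1
SNF(R) diag = [4] → torsion [4]

Answer: M ≅ ℤ^1 ⊕ ℤ/4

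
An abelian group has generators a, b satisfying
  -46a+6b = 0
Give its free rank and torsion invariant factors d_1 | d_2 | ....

Answer: M ≅ ℤ^1 ⊕ ℤ/2

Derivation:
rank_ℚ(R)=1; free=2−1=1
SNF(R) diag = [2] → torsion [2]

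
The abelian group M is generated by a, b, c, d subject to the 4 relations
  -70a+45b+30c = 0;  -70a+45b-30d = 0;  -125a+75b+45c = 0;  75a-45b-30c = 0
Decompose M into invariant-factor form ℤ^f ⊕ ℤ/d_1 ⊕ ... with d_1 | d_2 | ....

Answer: M ≅ ℤ/5 ⊕ ℤ/15 ⊕ ℤ/15 ⊕ ℤ/30

Derivation:
rank_ℚ(R)=4; free=4−4=0
SNF(R) diag = [5, 15, 15, 30] → torsion [5, 15, 15, 30]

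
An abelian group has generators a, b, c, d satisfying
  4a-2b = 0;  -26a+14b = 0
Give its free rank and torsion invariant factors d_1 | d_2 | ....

Answer: M ≅ ℤ^2 ⊕ ℤ/2 ⊕ ℤ/2

Derivation:
rank_ℚ(R)=2; free=4−2=2
SNF(R) diag = [2, 2] → torsion [2, 2]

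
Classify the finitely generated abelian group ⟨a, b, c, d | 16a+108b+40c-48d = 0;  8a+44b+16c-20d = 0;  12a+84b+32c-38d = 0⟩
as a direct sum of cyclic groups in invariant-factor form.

Answer: M ≅ ℤ^1 ⊕ ℤ/2 ⊕ ℤ/4 ⊕ ℤ/8

Derivation:
rank_ℚ(R)=3; free=4−3=1
SNF(R) diag = [2, 4, 8] → torsion [2, 4, 8]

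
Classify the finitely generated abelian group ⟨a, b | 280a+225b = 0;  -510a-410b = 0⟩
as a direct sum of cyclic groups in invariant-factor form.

Answer: M ≅ ℤ/5 ⊕ ℤ/10

Derivation:
rank_ℚ(R)=2; free=2−2=0
SNF(R) diag = [5, 10] → torsion [5, 10]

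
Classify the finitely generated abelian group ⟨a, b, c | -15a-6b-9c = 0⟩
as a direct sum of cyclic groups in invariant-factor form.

Answer: M ≅ ℤ^2 ⊕ ℤ/3

Derivation:
rank_ℚ(R)=1; free=3−1=2
SNF(R) diag = [3] → torsion [3]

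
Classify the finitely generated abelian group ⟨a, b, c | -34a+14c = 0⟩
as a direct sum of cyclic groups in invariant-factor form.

rank_ℚ(R)=1; free=3−1=2
SNF(R) diag = [2] → torsion [2]

Answer: M ≅ ℤ^2 ⊕ ℤ/2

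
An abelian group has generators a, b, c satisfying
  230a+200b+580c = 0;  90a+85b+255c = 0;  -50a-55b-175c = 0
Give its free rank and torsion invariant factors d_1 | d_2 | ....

Answer: M ≅ ℤ/5 ⊕ ℤ/10 ⊕ ℤ/30

Derivation:
rank_ℚ(R)=3; free=3−3=0
SNF(R) diag = [5, 10, 30] → torsion [5, 10, 30]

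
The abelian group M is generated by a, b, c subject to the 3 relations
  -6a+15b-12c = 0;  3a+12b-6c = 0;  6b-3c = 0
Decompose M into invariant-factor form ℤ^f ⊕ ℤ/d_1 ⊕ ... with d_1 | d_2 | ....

rank_ℚ(R)=3; free=3−3=0
SNF(R) diag = [3, 3, 9] → torsion [3, 3, 9]

Answer: M ≅ ℤ/3 ⊕ ℤ/3 ⊕ ℤ/9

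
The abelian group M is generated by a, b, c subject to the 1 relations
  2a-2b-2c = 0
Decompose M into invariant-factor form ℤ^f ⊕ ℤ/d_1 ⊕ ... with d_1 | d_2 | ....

Answer: M ≅ ℤ^2 ⊕ ℤ/2

Derivation:
rank_ℚ(R)=1; free=3−1=2
SNF(R) diag = [2] → torsion [2]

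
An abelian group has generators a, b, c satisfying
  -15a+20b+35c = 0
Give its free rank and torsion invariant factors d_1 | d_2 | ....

Answer: M ≅ ℤ^2 ⊕ ℤ/5

Derivation:
rank_ℚ(R)=1; free=3−1=2
SNF(R) diag = [5] → torsion [5]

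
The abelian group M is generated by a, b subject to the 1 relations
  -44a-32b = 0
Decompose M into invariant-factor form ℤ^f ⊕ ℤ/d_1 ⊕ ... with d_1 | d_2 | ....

rank_ℚ(R)=1; free=2−1=1
SNF(R) diag = [4] → torsion [4]

Answer: M ≅ ℤ^1 ⊕ ℤ/4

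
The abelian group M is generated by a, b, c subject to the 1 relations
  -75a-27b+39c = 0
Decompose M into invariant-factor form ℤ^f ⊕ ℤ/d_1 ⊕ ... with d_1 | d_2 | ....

rank_ℚ(R)=1; free=3−1=2
SNF(R) diag = [3] → torsion [3]

Answer: M ≅ ℤ^2 ⊕ ℤ/3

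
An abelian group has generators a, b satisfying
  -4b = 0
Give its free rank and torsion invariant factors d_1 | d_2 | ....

Answer: M ≅ ℤ^1 ⊕ ℤ/4

Derivation:
rank_ℚ(R)=1; free=2−1=1
SNF(R) diag = [4] → torsion [4]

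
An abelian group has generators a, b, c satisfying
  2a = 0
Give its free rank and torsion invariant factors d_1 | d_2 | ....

Answer: M ≅ ℤ^2 ⊕ ℤ/2

Derivation:
rank_ℚ(R)=1; free=3−1=2
SNF(R) diag = [2] → torsion [2]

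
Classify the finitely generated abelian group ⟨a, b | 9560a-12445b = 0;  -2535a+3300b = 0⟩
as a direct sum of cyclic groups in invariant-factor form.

rank_ℚ(R)=2; free=2−2=0
SNF(R) diag = [5, 15] → torsion [5, 15]

Answer: M ≅ ℤ/5 ⊕ ℤ/15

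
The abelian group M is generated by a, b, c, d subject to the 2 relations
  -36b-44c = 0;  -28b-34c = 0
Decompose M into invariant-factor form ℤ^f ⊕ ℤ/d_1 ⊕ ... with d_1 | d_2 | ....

Answer: M ≅ ℤ^2 ⊕ ℤ/2 ⊕ ℤ/4

Derivation:
rank_ℚ(R)=2; free=4−2=2
SNF(R) diag = [2, 4] → torsion [2, 4]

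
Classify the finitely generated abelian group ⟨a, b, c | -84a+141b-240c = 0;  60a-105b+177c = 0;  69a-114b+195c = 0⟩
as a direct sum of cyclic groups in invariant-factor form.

Answer: M ≅ ℤ/3 ⊕ ℤ/3 ⊕ ℤ/9

Derivation:
rank_ℚ(R)=3; free=3−3=0
SNF(R) diag = [3, 3, 9] → torsion [3, 3, 9]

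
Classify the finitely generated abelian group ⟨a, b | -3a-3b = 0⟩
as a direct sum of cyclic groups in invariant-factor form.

Answer: M ≅ ℤ^1 ⊕ ℤ/3

Derivation:
rank_ℚ(R)=1; free=2−1=1
SNF(R) diag = [3] → torsion [3]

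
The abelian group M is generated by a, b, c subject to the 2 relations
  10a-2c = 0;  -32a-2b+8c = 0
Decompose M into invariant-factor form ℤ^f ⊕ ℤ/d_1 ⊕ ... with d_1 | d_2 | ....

rank_ℚ(R)=2; free=3−2=1
SNF(R) diag = [2, 2] → torsion [2, 2]

Answer: M ≅ ℤ^1 ⊕ ℤ/2 ⊕ ℤ/2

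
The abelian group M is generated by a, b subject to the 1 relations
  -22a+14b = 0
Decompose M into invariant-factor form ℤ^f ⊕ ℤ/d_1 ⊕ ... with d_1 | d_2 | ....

Answer: M ≅ ℤ^1 ⊕ ℤ/2

Derivation:
rank_ℚ(R)=1; free=2−1=1
SNF(R) diag = [2] → torsion [2]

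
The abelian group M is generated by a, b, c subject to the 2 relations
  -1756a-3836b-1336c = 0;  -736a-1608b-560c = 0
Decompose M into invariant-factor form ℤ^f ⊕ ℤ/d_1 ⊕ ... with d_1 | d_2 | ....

rank_ℚ(R)=2; free=3−2=1
SNF(R) diag = [4, 8] → torsion [4, 8]

Answer: M ≅ ℤ^1 ⊕ ℤ/4 ⊕ ℤ/8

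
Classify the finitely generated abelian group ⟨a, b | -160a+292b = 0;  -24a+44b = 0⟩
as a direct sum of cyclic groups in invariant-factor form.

Answer: M ≅ ℤ/4 ⊕ ℤ/8

Derivation:
rank_ℚ(R)=2; free=2−2=0
SNF(R) diag = [4, 8] → torsion [4, 8]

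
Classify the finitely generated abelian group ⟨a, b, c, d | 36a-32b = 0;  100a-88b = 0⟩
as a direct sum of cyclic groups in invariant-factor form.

rank_ℚ(R)=2; free=4−2=2
SNF(R) diag = [4, 8] → torsion [4, 8]

Answer: M ≅ ℤ^2 ⊕ ℤ/4 ⊕ ℤ/8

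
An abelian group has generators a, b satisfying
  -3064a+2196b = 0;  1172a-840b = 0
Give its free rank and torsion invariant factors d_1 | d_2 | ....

rank_ℚ(R)=2; free=2−2=0
SNF(R) diag = [4, 12] → torsion [4, 12]

Answer: M ≅ ℤ/4 ⊕ ℤ/12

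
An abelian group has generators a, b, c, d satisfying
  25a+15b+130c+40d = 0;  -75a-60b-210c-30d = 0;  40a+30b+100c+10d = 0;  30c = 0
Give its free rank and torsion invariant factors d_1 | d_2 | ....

rank_ℚ(R)=4; free=4−4=0
SNF(R) diag = [5, 15, 30, 90] → torsion [5, 15, 30, 90]

Answer: M ≅ ℤ/5 ⊕ ℤ/15 ⊕ ℤ/30 ⊕ ℤ/90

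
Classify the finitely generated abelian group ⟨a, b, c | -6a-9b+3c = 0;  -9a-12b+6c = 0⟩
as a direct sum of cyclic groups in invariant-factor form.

Answer: M ≅ ℤ^1 ⊕ ℤ/3 ⊕ ℤ/3

Derivation:
rank_ℚ(R)=2; free=3−2=1
SNF(R) diag = [3, 3] → torsion [3, 3]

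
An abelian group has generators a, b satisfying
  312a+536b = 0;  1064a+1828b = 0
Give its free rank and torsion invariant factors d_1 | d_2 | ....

Answer: M ≅ ℤ/4 ⊕ ℤ/8

Derivation:
rank_ℚ(R)=2; free=2−2=0
SNF(R) diag = [4, 8] → torsion [4, 8]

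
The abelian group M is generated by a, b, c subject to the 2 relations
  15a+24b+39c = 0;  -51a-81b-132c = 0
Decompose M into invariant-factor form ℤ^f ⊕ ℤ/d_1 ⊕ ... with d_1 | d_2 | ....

rank_ℚ(R)=2; free=3−2=1
SNF(R) diag = [3, 3] → torsion [3, 3]

Answer: M ≅ ℤ^1 ⊕ ℤ/3 ⊕ ℤ/3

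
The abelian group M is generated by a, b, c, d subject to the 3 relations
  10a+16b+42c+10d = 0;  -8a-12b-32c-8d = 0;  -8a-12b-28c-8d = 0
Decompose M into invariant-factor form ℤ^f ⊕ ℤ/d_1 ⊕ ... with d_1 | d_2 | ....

rank_ℚ(R)=3; free=4−3=1
SNF(R) diag = [2, 4, 4] → torsion [2, 4, 4]

Answer: M ≅ ℤ^1 ⊕ ℤ/2 ⊕ ℤ/4 ⊕ ℤ/4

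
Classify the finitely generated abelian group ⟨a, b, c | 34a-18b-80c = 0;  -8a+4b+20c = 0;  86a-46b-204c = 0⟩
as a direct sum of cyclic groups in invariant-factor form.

rank_ℚ(R)=3; free=3−3=0
SNF(R) diag = [2, 4, 4] → torsion [2, 4, 4]

Answer: M ≅ ℤ/2 ⊕ ℤ/4 ⊕ ℤ/4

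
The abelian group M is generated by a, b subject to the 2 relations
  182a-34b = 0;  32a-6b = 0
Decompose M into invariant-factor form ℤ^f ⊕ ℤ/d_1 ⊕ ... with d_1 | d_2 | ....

Answer: M ≅ ℤ/2 ⊕ ℤ/2

Derivation:
rank_ℚ(R)=2; free=2−2=0
SNF(R) diag = [2, 2] → torsion [2, 2]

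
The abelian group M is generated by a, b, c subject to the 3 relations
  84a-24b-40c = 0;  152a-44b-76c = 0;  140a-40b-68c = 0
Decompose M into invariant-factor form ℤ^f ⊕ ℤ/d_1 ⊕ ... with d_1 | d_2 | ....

Answer: M ≅ ℤ/4 ⊕ ℤ/4 ⊕ ℤ/4

Derivation:
rank_ℚ(R)=3; free=3−3=0
SNF(R) diag = [4, 4, 4] → torsion [4, 4, 4]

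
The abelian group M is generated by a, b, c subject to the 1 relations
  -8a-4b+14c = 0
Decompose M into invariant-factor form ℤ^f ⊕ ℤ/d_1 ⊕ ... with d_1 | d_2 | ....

rank_ℚ(R)=1; free=3−1=2
SNF(R) diag = [2] → torsion [2]

Answer: M ≅ ℤ^2 ⊕ ℤ/2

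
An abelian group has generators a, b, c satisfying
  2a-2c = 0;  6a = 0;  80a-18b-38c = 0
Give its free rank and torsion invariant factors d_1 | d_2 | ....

rank_ℚ(R)=3; free=3−3=0
SNF(R) diag = [2, 6, 18] → torsion [2, 6, 18]

Answer: M ≅ ℤ/2 ⊕ ℤ/6 ⊕ ℤ/18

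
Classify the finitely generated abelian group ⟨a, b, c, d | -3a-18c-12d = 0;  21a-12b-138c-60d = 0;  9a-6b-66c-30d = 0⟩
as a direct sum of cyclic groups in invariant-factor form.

rank_ℚ(R)=3; free=4−3=1
SNF(R) diag = [3, 6, 12] → torsion [3, 6, 12]

Answer: M ≅ ℤ^1 ⊕ ℤ/3 ⊕ ℤ/6 ⊕ ℤ/12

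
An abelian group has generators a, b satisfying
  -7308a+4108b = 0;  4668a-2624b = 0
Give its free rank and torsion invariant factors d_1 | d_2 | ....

Answer: M ≅ ℤ/4 ⊕ ℤ/12

Derivation:
rank_ℚ(R)=2; free=2−2=0
SNF(R) diag = [4, 12] → torsion [4, 12]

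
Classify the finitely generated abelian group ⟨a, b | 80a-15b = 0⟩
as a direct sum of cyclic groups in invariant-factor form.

rank_ℚ(R)=1; free=2−1=1
SNF(R) diag = [5] → torsion [5]

Answer: M ≅ ℤ^1 ⊕ ℤ/5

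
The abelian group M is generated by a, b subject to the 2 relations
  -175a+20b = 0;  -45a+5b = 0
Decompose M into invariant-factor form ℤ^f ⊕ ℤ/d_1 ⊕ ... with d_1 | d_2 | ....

rank_ℚ(R)=2; free=2−2=0
SNF(R) diag = [5, 5] → torsion [5, 5]

Answer: M ≅ ℤ/5 ⊕ ℤ/5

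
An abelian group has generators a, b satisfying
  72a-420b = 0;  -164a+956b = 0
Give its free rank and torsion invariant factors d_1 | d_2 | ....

rank_ℚ(R)=2; free=2−2=0
SNF(R) diag = [4, 12] → torsion [4, 12]

Answer: M ≅ ℤ/4 ⊕ ℤ/12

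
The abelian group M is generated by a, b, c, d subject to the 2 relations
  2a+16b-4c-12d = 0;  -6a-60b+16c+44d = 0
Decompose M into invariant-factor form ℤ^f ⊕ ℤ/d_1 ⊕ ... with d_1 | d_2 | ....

Answer: M ≅ ℤ^2 ⊕ ℤ/2 ⊕ ℤ/4

Derivation:
rank_ℚ(R)=2; free=4−2=2
SNF(R) diag = [2, 4] → torsion [2, 4]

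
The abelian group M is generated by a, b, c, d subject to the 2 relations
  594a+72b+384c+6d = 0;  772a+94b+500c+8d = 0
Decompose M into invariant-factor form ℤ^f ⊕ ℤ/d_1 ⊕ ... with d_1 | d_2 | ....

Answer: M ≅ ℤ^2 ⊕ ℤ/2 ⊕ ℤ/6

Derivation:
rank_ℚ(R)=2; free=4−2=2
SNF(R) diag = [2, 6] → torsion [2, 6]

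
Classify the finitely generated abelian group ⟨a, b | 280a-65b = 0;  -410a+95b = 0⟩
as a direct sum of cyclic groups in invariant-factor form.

rank_ℚ(R)=2; free=2−2=0
SNF(R) diag = [5, 10] → torsion [5, 10]

Answer: M ≅ ℤ/5 ⊕ ℤ/10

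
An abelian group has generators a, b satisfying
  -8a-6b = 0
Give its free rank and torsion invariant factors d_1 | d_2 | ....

Answer: M ≅ ℤ^1 ⊕ ℤ/2

Derivation:
rank_ℚ(R)=1; free=2−1=1
SNF(R) diag = [2] → torsion [2]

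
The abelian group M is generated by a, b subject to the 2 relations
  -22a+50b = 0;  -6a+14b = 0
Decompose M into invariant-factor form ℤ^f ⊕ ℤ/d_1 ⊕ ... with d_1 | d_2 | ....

Answer: M ≅ ℤ/2 ⊕ ℤ/4

Derivation:
rank_ℚ(R)=2; free=2−2=0
SNF(R) diag = [2, 4] → torsion [2, 4]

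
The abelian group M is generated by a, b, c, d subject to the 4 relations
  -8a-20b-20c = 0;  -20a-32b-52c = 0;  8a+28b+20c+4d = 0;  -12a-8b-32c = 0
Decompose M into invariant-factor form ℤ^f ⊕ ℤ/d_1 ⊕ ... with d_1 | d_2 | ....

Answer: M ≅ ℤ/4 ⊕ ℤ/4 ⊕ ℤ/4 ⊕ ℤ/4

Derivation:
rank_ℚ(R)=4; free=4−4=0
SNF(R) diag = [4, 4, 4, 4] → torsion [4, 4, 4, 4]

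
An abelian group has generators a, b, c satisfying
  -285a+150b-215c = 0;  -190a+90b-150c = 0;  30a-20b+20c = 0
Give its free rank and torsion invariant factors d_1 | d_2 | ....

rank_ℚ(R)=3; free=3−3=0
SNF(R) diag = [5, 10, 10] → torsion [5, 10, 10]

Answer: M ≅ ℤ/5 ⊕ ℤ/10 ⊕ ℤ/10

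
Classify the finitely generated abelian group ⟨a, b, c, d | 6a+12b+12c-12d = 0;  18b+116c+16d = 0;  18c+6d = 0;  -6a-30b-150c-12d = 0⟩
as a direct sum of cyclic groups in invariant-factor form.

rank_ℚ(R)=4; free=4−4=0
SNF(R) diag = [2, 6, 6, 18] → torsion [2, 6, 6, 18]

Answer: M ≅ ℤ/2 ⊕ ℤ/6 ⊕ ℤ/6 ⊕ ℤ/18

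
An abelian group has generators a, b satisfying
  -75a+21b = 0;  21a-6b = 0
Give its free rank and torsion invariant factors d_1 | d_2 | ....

Answer: M ≅ ℤ/3 ⊕ ℤ/3

Derivation:
rank_ℚ(R)=2; free=2−2=0
SNF(R) diag = [3, 3] → torsion [3, 3]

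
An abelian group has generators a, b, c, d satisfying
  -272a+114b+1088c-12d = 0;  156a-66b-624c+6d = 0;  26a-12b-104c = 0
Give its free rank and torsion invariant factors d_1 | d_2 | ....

rank_ℚ(R)=3; free=4−3=1
SNF(R) diag = [2, 6, 6] → torsion [2, 6, 6]

Answer: M ≅ ℤ^1 ⊕ ℤ/2 ⊕ ℤ/6 ⊕ ℤ/6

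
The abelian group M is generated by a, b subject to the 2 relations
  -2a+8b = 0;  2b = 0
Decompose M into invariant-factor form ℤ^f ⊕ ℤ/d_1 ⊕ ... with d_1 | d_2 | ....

Answer: M ≅ ℤ/2 ⊕ ℤ/2

Derivation:
rank_ℚ(R)=2; free=2−2=0
SNF(R) diag = [2, 2] → torsion [2, 2]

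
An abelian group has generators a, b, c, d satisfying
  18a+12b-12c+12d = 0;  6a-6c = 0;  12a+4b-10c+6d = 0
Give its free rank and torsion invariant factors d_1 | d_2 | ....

Answer: M ≅ ℤ^1 ⊕ ℤ/2 ⊕ ℤ/6 ⊕ ℤ/6

Derivation:
rank_ℚ(R)=3; free=4−3=1
SNF(R) diag = [2, 6, 6] → torsion [2, 6, 6]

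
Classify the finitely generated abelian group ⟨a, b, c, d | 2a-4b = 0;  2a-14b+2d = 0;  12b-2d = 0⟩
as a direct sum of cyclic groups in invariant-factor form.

Answer: M ≅ ℤ^1 ⊕ ℤ/2 ⊕ ℤ/2 ⊕ ℤ/2

Derivation:
rank_ℚ(R)=3; free=4−3=1
SNF(R) diag = [2, 2, 2] → torsion [2, 2, 2]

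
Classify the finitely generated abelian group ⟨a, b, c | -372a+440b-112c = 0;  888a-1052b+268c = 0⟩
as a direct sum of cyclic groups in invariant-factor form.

rank_ℚ(R)=2; free=3−2=1
SNF(R) diag = [4, 12] → torsion [4, 12]

Answer: M ≅ ℤ^1 ⊕ ℤ/4 ⊕ ℤ/12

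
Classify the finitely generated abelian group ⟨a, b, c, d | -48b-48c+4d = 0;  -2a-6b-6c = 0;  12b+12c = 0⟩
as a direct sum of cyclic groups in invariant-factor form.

Answer: M ≅ ℤ^1 ⊕ ℤ/2 ⊕ ℤ/4 ⊕ ℤ/12

Derivation:
rank_ℚ(R)=3; free=4−3=1
SNF(R) diag = [2, 4, 12] → torsion [2, 4, 12]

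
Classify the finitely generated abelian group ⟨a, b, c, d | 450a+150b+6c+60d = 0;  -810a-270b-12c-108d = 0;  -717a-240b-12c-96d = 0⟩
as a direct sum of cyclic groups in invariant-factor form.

Answer: M ≅ ℤ^1 ⊕ ℤ/3 ⊕ ℤ/6 ⊕ ℤ/6

Derivation:
rank_ℚ(R)=3; free=4−3=1
SNF(R) diag = [3, 6, 6] → torsion [3, 6, 6]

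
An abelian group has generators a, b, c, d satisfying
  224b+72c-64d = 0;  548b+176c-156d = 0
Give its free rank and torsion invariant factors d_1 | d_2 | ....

Answer: M ≅ ℤ^2 ⊕ ℤ/4 ⊕ ℤ/8

Derivation:
rank_ℚ(R)=2; free=4−2=2
SNF(R) diag = [4, 8] → torsion [4, 8]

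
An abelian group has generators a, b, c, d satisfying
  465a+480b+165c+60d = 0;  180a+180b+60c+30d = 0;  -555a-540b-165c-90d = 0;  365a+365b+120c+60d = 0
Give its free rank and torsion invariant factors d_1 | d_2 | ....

rank_ℚ(R)=4; free=4−4=0
SNF(R) diag = [5, 15, 30, 30] → torsion [5, 15, 30, 30]

Answer: M ≅ ℤ/5 ⊕ ℤ/15 ⊕ ℤ/30 ⊕ ℤ/30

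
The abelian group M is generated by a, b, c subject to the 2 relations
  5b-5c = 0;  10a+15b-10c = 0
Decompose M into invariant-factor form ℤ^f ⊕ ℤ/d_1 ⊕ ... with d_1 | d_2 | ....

rank_ℚ(R)=2; free=3−2=1
SNF(R) diag = [5, 5] → torsion [5, 5]

Answer: M ≅ ℤ^1 ⊕ ℤ/5 ⊕ ℤ/5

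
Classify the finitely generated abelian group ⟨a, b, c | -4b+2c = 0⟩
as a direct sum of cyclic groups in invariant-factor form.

Answer: M ≅ ℤ^2 ⊕ ℤ/2

Derivation:
rank_ℚ(R)=1; free=3−1=2
SNF(R) diag = [2] → torsion [2]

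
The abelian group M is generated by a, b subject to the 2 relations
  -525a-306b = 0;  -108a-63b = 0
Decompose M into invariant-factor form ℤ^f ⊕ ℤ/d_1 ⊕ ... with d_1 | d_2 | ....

rank_ℚ(R)=2; free=2−2=0
SNF(R) diag = [3, 9] → torsion [3, 9]

Answer: M ≅ ℤ/3 ⊕ ℤ/9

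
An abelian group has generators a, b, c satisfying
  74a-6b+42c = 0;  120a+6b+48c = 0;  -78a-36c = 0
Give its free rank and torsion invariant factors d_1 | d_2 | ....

rank_ℚ(R)=3; free=3−3=0
SNF(R) diag = [2, 6, 18] → torsion [2, 6, 18]

Answer: M ≅ ℤ/2 ⊕ ℤ/6 ⊕ ℤ/18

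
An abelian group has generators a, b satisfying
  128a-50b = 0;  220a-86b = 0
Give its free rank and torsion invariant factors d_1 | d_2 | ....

rank_ℚ(R)=2; free=2−2=0
SNF(R) diag = [2, 4] → torsion [2, 4]

Answer: M ≅ ℤ/2 ⊕ ℤ/4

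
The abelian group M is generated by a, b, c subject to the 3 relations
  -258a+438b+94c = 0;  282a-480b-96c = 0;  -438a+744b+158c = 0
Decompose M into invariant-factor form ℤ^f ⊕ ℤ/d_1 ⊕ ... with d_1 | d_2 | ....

Answer: M ≅ ℤ/2 ⊕ ℤ/6 ⊕ ℤ/18

Derivation:
rank_ℚ(R)=3; free=3−3=0
SNF(R) diag = [2, 6, 18] → torsion [2, 6, 18]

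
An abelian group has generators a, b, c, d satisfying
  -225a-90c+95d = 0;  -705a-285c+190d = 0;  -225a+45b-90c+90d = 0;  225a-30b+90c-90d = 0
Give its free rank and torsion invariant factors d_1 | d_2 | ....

rank_ℚ(R)=4; free=4−4=0
SNF(R) diag = [5, 15, 15, 45] → torsion [5, 15, 15, 45]

Answer: M ≅ ℤ/5 ⊕ ℤ/15 ⊕ ℤ/15 ⊕ ℤ/45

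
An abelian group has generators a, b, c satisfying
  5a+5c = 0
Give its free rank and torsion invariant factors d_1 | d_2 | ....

Answer: M ≅ ℤ^2 ⊕ ℤ/5

Derivation:
rank_ℚ(R)=1; free=3−1=2
SNF(R) diag = [5] → torsion [5]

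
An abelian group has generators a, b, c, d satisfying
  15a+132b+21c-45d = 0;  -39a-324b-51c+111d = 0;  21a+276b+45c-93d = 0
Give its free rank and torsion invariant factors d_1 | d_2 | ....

Answer: M ≅ ℤ^1 ⊕ ℤ/3 ⊕ ℤ/6 ⊕ ℤ/12

Derivation:
rank_ℚ(R)=3; free=4−3=1
SNF(R) diag = [3, 6, 12] → torsion [3, 6, 12]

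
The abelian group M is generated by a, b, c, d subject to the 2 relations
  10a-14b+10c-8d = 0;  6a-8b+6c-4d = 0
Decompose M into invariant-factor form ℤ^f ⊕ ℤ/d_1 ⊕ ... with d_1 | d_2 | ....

rank_ℚ(R)=2; free=4−2=2
SNF(R) diag = [2, 2] → torsion [2, 2]

Answer: M ≅ ℤ^2 ⊕ ℤ/2 ⊕ ℤ/2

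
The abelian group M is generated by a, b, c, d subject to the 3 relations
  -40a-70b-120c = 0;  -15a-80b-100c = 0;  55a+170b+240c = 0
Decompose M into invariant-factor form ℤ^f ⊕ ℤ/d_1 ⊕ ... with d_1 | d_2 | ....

rank_ℚ(R)=3; free=4−3=1
SNF(R) diag = [5, 10, 20] → torsion [5, 10, 20]

Answer: M ≅ ℤ^1 ⊕ ℤ/5 ⊕ ℤ/10 ⊕ ℤ/20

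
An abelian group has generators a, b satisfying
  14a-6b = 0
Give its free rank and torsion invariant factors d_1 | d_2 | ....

rank_ℚ(R)=1; free=2−1=1
SNF(R) diag = [2] → torsion [2]

Answer: M ≅ ℤ^1 ⊕ ℤ/2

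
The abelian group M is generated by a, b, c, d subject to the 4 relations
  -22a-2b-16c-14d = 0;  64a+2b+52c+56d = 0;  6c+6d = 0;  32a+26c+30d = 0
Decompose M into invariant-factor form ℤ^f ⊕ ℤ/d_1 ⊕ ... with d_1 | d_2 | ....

rank_ℚ(R)=4; free=4−4=0
SNF(R) diag = [2, 2, 6, 12] → torsion [2, 2, 6, 12]

Answer: M ≅ ℤ/2 ⊕ ℤ/2 ⊕ ℤ/6 ⊕ ℤ/12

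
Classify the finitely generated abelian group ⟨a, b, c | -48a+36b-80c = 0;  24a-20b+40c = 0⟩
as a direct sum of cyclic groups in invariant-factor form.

rank_ℚ(R)=2; free=3−2=1
SNF(R) diag = [4, 8] → torsion [4, 8]

Answer: M ≅ ℤ^1 ⊕ ℤ/4 ⊕ ℤ/8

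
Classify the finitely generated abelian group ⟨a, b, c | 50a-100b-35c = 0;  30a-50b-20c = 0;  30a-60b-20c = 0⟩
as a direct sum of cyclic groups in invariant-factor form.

Answer: M ≅ ℤ/5 ⊕ ℤ/10 ⊕ ℤ/10

Derivation:
rank_ℚ(R)=3; free=3−3=0
SNF(R) diag = [5, 10, 10] → torsion [5, 10, 10]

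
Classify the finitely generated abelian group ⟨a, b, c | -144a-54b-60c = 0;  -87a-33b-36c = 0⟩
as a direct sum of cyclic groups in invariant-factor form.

Answer: M ≅ ℤ^1 ⊕ ℤ/3 ⊕ ℤ/6

Derivation:
rank_ℚ(R)=2; free=3−2=1
SNF(R) diag = [3, 6] → torsion [3, 6]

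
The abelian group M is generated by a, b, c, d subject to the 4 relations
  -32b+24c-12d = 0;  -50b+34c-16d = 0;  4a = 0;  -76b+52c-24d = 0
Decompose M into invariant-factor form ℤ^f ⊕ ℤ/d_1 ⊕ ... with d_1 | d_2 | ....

Answer: M ≅ ℤ/2 ⊕ ℤ/4 ⊕ ℤ/4 ⊕ ℤ/8

Derivation:
rank_ℚ(R)=4; free=4−4=0
SNF(R) diag = [2, 4, 4, 8] → torsion [2, 4, 4, 8]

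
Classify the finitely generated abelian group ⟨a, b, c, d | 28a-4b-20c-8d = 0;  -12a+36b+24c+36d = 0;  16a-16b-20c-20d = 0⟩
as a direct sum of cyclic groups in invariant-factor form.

Answer: M ≅ ℤ^1 ⊕ ℤ/4 ⊕ ℤ/12 ⊕ ℤ/24

Derivation:
rank_ℚ(R)=3; free=4−3=1
SNF(R) diag = [4, 12, 24] → torsion [4, 12, 24]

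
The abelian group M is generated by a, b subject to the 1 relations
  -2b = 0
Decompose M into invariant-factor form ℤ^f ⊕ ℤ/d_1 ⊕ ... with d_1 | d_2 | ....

rank_ℚ(R)=1; free=2−1=1
SNF(R) diag = [2] → torsion [2]

Answer: M ≅ ℤ^1 ⊕ ℤ/2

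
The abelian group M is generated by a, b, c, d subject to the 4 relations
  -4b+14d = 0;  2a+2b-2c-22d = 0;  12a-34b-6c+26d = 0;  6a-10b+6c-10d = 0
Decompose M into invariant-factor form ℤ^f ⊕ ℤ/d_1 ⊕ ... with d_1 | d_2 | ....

rank_ℚ(R)=4; free=4−4=0
SNF(R) diag = [2, 2, 6, 12] → torsion [2, 2, 6, 12]

Answer: M ≅ ℤ/2 ⊕ ℤ/2 ⊕ ℤ/6 ⊕ ℤ/12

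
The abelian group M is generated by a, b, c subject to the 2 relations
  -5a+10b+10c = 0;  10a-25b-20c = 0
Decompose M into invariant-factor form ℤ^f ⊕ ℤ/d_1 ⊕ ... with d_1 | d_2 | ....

rank_ℚ(R)=2; free=3−2=1
SNF(R) diag = [5, 5] → torsion [5, 5]

Answer: M ≅ ℤ^1 ⊕ ℤ/5 ⊕ ℤ/5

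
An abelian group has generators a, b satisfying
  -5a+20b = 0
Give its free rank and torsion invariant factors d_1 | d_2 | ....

Answer: M ≅ ℤ^1 ⊕ ℤ/5

Derivation:
rank_ℚ(R)=1; free=2−1=1
SNF(R) diag = [5] → torsion [5]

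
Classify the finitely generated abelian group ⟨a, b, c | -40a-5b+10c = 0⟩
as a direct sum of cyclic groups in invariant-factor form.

Answer: M ≅ ℤ^2 ⊕ ℤ/5

Derivation:
rank_ℚ(R)=1; free=3−1=2
SNF(R) diag = [5] → torsion [5]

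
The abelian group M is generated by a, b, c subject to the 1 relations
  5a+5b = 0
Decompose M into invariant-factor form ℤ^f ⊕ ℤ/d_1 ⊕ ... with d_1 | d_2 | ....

rank_ℚ(R)=1; free=3−1=2
SNF(R) diag = [5] → torsion [5]

Answer: M ≅ ℤ^2 ⊕ ℤ/5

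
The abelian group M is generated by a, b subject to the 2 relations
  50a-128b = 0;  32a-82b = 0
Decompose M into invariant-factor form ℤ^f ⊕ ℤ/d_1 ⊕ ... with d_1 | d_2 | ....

Answer: M ≅ ℤ/2 ⊕ ℤ/2

Derivation:
rank_ℚ(R)=2; free=2−2=0
SNF(R) diag = [2, 2] → torsion [2, 2]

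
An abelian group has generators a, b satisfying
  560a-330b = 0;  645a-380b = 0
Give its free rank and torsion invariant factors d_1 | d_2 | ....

Answer: M ≅ ℤ/5 ⊕ ℤ/10

Derivation:
rank_ℚ(R)=2; free=2−2=0
SNF(R) diag = [5, 10] → torsion [5, 10]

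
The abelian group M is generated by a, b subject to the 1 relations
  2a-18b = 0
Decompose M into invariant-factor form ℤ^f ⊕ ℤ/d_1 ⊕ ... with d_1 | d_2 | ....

rank_ℚ(R)=1; free=2−1=1
SNF(R) diag = [2] → torsion [2]

Answer: M ≅ ℤ^1 ⊕ ℤ/2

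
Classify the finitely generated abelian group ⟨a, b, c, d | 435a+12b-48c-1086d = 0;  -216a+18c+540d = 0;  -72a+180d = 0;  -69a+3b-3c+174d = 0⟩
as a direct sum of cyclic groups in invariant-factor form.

Answer: M ≅ ℤ/3 ⊕ ℤ/9 ⊕ ℤ/18 ⊕ ℤ/36

Derivation:
rank_ℚ(R)=4; free=4−4=0
SNF(R) diag = [3, 9, 18, 36] → torsion [3, 9, 18, 36]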